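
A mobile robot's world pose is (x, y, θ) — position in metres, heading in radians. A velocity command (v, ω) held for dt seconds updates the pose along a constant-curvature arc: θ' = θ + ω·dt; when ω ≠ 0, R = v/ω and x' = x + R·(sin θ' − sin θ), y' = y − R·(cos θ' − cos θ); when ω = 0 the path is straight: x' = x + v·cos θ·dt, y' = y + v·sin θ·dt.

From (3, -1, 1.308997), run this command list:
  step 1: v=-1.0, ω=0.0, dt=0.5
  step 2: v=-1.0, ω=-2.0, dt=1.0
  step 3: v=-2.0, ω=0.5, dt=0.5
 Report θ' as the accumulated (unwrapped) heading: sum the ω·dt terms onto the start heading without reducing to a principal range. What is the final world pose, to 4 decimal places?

(1.2271, -1.2040, -0.4410)

step 1: θ'=1.3090 (straight) → pose (2.8706, -1.4830, 1.3090)
step 2: θ'=-0.6910 (R=0.5000) → pose (2.0690, -1.7389, -0.6910)
step 3: θ'=-0.4410 (R=-4.0000) → pose (1.2271, -1.2040, -0.4410)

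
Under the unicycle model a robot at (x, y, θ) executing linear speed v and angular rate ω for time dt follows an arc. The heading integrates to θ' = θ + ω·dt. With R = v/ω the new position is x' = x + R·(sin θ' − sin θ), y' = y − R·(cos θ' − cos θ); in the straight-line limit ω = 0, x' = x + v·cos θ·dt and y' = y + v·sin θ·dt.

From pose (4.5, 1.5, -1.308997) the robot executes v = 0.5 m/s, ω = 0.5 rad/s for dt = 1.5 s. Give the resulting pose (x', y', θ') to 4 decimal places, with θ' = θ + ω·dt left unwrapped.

(4.9356, 0.9110, -0.5590)

θ' = -1.3090 + 0.5·1.5 = -0.5590
R = v/ω = 0.5/0.5 = 1.0000
x' = 4.5 + 1.0000·(sin -0.5590 − sin -1.3090) = 4.9356
y' = 1.5 − 1.0000·(cos -0.5590 − cos -1.3090) = 0.9110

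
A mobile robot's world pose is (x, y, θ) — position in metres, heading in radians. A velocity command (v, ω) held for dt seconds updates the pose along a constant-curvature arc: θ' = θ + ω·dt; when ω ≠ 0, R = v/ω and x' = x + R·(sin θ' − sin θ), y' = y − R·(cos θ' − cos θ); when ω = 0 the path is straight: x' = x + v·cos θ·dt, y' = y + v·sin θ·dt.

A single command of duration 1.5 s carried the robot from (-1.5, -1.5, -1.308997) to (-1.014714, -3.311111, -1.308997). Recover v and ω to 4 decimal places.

Δθ = -1.308997 − -1.308997 = 0.000000
ω = Δθ/dt = 0.000000/1.5 = 0.0000
ω = 0 → v = (Δx·cos θ + Δy·sin θ)/dt = 1.2500

v = 1.2500, ω = 0.0000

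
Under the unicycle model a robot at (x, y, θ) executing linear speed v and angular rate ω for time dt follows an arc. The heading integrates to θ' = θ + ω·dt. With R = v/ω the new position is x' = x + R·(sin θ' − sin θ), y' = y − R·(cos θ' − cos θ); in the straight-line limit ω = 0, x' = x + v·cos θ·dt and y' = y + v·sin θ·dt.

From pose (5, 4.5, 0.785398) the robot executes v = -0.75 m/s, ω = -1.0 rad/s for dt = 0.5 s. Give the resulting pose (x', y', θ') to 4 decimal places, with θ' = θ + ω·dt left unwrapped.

θ' = 0.7854 + -1.0·0.5 = 0.2854
R = v/ω = -0.75/-1.0 = 0.7500
x' = 5 + 0.7500·(sin 0.2854 − sin 0.7854) = 4.6808
y' = 4.5 − 0.7500·(cos 0.2854 − cos 0.7854) = 4.3107

(4.6808, 4.3107, 0.2854)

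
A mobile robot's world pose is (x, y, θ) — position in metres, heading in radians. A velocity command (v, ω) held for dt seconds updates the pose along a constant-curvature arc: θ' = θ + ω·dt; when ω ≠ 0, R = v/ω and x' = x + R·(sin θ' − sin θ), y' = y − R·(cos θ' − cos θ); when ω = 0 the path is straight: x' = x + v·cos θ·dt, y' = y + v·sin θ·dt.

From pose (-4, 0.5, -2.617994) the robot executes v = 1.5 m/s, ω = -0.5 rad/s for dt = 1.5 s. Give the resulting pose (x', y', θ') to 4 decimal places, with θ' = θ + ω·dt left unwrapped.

(-6.1734, 0.1746, -3.3680)

θ' = -2.6180 + -0.5·1.5 = -3.3680
R = v/ω = 1.5/-0.5 = -3.0000
x' = -4 + -3.0000·(sin -3.3680 − sin -2.6180) = -6.1734
y' = 0.5 − -3.0000·(cos -3.3680 − cos -2.6180) = 0.1746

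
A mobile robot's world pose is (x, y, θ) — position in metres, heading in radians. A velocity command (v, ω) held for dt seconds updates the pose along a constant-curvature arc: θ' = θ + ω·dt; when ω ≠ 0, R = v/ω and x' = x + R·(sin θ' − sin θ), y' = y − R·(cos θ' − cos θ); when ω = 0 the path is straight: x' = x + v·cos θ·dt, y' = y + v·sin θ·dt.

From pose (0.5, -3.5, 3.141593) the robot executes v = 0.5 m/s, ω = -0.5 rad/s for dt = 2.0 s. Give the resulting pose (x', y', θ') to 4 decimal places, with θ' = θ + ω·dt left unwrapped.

θ' = 3.1416 + -0.5·2.0 = 2.1416
R = v/ω = 0.5/-0.5 = -1.0000
x' = 0.5 + -1.0000·(sin 2.1416 − sin 3.1416) = -0.3415
y' = -3.5 − -1.0000·(cos 2.1416 − cos 3.1416) = -3.0403

(-0.3415, -3.0403, 2.1416)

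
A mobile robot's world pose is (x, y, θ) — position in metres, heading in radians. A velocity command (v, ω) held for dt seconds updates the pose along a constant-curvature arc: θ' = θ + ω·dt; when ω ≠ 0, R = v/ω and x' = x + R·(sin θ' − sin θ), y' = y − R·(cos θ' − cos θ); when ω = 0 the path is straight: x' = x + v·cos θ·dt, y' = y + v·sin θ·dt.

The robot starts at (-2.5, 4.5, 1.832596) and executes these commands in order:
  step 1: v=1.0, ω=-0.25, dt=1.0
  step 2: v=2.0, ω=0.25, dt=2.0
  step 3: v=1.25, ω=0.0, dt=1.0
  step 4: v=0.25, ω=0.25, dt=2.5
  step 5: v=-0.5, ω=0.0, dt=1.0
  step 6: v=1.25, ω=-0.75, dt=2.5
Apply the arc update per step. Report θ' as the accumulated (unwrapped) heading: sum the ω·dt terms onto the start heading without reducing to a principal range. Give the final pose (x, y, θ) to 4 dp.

(-4.8024, 13.2425, 0.8326)

step 1: θ'=1.5826 (R=-4.0000) → pose (-2.6360, 5.4881, 1.5826)
step 2: θ'=2.0826 (R=8.0000) → pose (-3.6605, 9.3117, 2.0826)
step 3: θ'=2.0826 (straight) → pose (-4.2727, 10.4015, 2.0826)
step 4: θ'=2.7076 (R=1.0000) → pose (-4.7241, 10.8190, 2.7076)
step 5: θ'=2.7076 (straight) → pose (-4.2704, 10.6088, 2.7076)
step 6: θ'=0.8326 (R=-1.6667) → pose (-4.8024, 13.2425, 0.8326)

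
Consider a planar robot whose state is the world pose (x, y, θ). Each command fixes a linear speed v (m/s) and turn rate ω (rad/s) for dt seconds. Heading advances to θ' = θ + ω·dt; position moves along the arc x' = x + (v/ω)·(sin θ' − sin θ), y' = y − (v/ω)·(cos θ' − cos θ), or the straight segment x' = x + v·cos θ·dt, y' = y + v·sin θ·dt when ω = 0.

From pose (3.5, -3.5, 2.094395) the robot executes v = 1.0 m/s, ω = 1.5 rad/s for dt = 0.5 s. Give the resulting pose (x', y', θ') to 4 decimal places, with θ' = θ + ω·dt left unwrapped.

θ' = 2.0944 + 1.5·0.5 = 2.8444
R = v/ω = 1.0/1.5 = 0.6667
x' = 3.5 + 0.6667·(sin 2.8444 − sin 2.0944) = 3.1179
y' = -3.5 − 0.6667·(cos 2.8444 − cos 2.0944) = -3.1959

(3.1179, -3.1959, 2.8444)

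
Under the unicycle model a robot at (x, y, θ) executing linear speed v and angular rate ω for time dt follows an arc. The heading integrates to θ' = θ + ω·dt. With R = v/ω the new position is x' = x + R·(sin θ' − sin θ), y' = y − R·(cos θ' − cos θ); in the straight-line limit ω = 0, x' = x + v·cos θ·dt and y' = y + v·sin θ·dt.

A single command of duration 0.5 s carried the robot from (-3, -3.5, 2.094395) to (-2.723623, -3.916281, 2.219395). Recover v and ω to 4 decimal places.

v = -1.0000, ω = 0.2500

Δθ = 2.219395 − 2.094395 = 0.125000
ω = Δθ/dt = 0.125000/0.5 = 0.2500
R = −Δy/(cos θ' − cos θ) = -4.0000
v = R·ω = -4.0000·0.2500 = -1.0000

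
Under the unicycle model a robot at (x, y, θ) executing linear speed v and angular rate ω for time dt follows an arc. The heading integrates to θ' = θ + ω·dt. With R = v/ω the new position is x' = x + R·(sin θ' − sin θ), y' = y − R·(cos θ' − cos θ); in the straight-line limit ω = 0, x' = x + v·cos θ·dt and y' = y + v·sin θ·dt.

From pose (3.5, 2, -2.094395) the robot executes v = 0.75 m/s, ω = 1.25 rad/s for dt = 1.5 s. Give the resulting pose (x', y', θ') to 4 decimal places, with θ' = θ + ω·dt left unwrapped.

θ' = -2.0944 + 1.25·1.5 = -0.2194
R = v/ω = 0.75/1.25 = 0.6000
x' = 3.5 + 0.6000·(sin -0.2194 − sin -2.0944) = 3.8890
y' = 2 − 0.6000·(cos -0.2194 − cos -2.0944) = 1.1144

(3.8890, 1.1144, -0.2194)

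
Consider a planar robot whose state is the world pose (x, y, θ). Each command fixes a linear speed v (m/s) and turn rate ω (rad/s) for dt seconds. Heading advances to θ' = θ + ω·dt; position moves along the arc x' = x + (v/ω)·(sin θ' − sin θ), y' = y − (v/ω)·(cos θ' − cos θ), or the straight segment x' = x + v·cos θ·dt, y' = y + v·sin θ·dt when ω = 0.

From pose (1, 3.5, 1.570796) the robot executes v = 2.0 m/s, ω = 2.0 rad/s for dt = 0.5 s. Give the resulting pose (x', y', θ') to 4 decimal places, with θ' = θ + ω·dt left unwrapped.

(0.5403, 4.3415, 2.5708)

θ' = 1.5708 + 2.0·0.5 = 2.5708
R = v/ω = 2.0/2.0 = 1.0000
x' = 1 + 1.0000·(sin 2.5708 − sin 1.5708) = 0.5403
y' = 3.5 − 1.0000·(cos 2.5708 − cos 1.5708) = 4.3415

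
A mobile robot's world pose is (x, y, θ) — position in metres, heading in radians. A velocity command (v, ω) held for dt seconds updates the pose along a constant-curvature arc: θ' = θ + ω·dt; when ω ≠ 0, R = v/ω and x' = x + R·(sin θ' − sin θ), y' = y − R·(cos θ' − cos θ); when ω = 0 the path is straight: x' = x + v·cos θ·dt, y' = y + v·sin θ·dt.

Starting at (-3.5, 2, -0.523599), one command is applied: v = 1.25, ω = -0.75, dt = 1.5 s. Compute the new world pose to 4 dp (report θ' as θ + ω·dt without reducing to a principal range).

θ' = -0.5236 + -0.75·1.5 = -1.6486
R = v/ω = 1.25/-0.75 = -1.6667
x' = -3.5 + -1.6667·(sin -1.6486 − sin -0.5236) = -2.6717
y' = 2 − -1.6667·(cos -1.6486 − cos -0.5236) = 0.4271

(-2.6717, 0.4271, -1.6486)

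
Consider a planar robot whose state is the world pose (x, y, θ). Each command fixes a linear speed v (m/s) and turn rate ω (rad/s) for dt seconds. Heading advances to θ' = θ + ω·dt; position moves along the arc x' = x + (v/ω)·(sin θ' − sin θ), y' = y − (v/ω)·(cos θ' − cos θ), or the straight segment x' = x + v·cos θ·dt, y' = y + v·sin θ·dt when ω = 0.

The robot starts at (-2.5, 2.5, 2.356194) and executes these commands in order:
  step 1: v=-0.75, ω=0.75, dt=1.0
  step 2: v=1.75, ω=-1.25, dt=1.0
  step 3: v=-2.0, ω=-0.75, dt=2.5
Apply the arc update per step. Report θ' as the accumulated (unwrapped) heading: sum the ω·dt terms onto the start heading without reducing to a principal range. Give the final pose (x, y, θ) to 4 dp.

(-5.7311, -0.2043, -0.0188)

step 1: θ'=3.1062 (R=-1.0000) → pose (-1.8283, 2.2077, 3.1062)
step 2: θ'=1.8562 (R=-1.4000) → pose (-3.1221, 3.2127, 1.8562)
step 3: θ'=-0.0188 (R=2.6667) → pose (-5.7311, -0.2043, -0.0188)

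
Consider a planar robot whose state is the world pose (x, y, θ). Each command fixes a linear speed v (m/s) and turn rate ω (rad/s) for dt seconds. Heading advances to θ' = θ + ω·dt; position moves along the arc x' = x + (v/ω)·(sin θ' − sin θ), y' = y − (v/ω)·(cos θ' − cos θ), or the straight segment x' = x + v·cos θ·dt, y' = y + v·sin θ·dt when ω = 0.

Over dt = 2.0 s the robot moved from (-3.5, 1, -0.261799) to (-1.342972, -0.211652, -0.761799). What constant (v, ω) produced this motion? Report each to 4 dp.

v = 1.2500, ω = -0.2500

Δθ = -0.761799 − -0.261799 = -0.500000
ω = Δθ/dt = -0.500000/2.0 = -0.2500
R = Δx/(sin θ' − sin θ) = -5.0000
v = R·ω = -5.0000·-0.2500 = 1.2500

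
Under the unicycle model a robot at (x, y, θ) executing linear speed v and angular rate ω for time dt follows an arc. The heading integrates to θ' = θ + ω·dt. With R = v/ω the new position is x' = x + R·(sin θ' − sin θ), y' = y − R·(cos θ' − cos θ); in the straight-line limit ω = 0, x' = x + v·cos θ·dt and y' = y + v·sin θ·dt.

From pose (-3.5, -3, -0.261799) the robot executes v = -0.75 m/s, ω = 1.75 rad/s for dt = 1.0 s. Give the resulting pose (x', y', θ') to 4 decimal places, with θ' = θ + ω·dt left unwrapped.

(-4.0380, -3.3786, 1.4882)

θ' = -0.2618 + 1.75·1.0 = 1.4882
R = v/ω = -0.75/1.75 = -0.4286
x' = -3.5 + -0.4286·(sin 1.4882 − sin -0.2618) = -4.0380
y' = -3 − -0.4286·(cos 1.4882 − cos -0.2618) = -3.3786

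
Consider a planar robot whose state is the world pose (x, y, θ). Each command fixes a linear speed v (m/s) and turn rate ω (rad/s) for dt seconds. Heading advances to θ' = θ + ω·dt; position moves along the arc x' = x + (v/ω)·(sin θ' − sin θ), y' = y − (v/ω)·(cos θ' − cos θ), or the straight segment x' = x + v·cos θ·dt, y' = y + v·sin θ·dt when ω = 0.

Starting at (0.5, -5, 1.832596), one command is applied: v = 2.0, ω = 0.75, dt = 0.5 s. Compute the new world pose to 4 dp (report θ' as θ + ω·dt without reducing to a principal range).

θ' = 1.8326 + 0.75·0.5 = 2.2076
R = v/ω = 2.0/0.75 = 2.6667
x' = 0.5 + 2.6667·(sin 2.2076 − sin 1.8326) = 0.0682
y' = -5 − 2.6667·(cos 2.2076 − cos 1.8326) = -4.1045

(0.0682, -4.1045, 2.2076)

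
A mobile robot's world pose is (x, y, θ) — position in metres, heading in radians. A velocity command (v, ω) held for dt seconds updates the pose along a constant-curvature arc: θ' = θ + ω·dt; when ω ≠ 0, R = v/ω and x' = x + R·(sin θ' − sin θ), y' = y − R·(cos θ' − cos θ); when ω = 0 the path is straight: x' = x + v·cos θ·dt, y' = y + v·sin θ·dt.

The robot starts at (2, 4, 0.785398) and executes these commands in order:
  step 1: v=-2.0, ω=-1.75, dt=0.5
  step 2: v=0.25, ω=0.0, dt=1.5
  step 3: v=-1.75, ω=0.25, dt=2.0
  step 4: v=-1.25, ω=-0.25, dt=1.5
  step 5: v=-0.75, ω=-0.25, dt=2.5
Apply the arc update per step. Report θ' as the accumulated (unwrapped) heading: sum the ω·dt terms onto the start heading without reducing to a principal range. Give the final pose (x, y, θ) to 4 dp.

step 1: θ'=-0.0896 (R=1.1429) → pose (1.0896, 3.6698, -0.0896)
step 2: θ'=-0.0896 (straight) → pose (1.4631, 3.6363, -0.0896)
step 3: θ'=0.4104 (R=-7.0000) → pose (-1.9561, 3.0831, 0.4104)
step 4: θ'=0.0354 (R=5.0000) → pose (-3.7740, 2.6711, 0.0354)
step 5: θ'=-0.5896 (R=3.0000) → pose (-5.5483, 3.1757, -0.5896)

(-5.5483, 3.1757, -0.5896)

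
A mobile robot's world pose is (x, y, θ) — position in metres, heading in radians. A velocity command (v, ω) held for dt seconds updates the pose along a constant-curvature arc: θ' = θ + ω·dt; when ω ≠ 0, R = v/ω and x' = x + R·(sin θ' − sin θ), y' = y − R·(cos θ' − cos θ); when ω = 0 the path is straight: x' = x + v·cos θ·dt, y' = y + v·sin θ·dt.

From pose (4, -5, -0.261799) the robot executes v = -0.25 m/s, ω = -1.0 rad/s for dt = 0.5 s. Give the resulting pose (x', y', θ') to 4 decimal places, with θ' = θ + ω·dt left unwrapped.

θ' = -0.2618 + -1.0·0.5 = -0.7618
R = v/ω = -0.25/-1.0 = 0.2500
x' = 4 + 0.2500·(sin -0.7618 − sin -0.2618) = 3.8921
y' = -5 − 0.2500·(cos -0.7618 − cos -0.2618) = -4.9394

(3.8921, -4.9394, -0.7618)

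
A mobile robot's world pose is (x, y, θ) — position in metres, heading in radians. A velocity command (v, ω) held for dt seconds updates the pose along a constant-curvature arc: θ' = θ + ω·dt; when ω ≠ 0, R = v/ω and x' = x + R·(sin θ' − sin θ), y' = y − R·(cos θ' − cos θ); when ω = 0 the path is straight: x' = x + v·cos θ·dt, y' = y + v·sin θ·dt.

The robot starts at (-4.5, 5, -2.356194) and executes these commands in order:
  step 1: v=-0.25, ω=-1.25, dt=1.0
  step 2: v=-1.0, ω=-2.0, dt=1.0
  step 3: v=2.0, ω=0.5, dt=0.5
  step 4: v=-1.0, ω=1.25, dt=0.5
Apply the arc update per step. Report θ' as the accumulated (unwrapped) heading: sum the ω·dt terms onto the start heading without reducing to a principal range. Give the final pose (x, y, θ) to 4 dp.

step 1: θ'=-3.6062 (R=0.2000) → pose (-4.2690, 5.0374, -3.6062)
step 2: θ'=-5.6062 (R=0.5000) → pose (-4.1798, 4.2006, -5.6062)
step 3: θ'=-5.3562 (R=4.0000) → pose (-3.4863, 4.9175, -5.3562)
step 4: θ'=-4.7312 (R=-0.8000) → pose (-3.6463, 4.4524, -4.7312)

(-3.6463, 4.4524, -4.7312)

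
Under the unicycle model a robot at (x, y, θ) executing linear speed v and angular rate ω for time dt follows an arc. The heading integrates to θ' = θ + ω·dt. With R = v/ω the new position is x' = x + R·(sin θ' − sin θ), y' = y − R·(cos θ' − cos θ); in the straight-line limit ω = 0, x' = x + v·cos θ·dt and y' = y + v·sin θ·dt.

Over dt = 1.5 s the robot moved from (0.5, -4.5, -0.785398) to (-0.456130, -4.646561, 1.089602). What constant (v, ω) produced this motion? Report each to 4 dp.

Δθ = 1.089602 − -0.785398 = 1.875000
ω = Δθ/dt = 1.875000/1.5 = 1.2500
R = Δx/(sin θ' − sin θ) = -0.6000
v = R·ω = -0.6000·1.2500 = -0.7500

v = -0.7500, ω = 1.2500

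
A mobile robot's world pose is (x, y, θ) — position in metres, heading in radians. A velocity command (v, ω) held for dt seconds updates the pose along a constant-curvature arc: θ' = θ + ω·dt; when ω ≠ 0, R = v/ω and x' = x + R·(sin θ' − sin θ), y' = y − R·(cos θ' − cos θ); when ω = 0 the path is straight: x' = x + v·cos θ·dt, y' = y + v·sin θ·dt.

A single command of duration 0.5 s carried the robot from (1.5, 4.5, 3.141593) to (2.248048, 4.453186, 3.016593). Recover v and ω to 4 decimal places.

v = -1.5000, ω = -0.2500

Δθ = 3.016593 − 3.141593 = -0.125000
ω = Δθ/dt = -0.125000/0.5 = -0.2500
R = Δx/(sin θ' − sin θ) = 6.0000
v = R·ω = 6.0000·-0.2500 = -1.5000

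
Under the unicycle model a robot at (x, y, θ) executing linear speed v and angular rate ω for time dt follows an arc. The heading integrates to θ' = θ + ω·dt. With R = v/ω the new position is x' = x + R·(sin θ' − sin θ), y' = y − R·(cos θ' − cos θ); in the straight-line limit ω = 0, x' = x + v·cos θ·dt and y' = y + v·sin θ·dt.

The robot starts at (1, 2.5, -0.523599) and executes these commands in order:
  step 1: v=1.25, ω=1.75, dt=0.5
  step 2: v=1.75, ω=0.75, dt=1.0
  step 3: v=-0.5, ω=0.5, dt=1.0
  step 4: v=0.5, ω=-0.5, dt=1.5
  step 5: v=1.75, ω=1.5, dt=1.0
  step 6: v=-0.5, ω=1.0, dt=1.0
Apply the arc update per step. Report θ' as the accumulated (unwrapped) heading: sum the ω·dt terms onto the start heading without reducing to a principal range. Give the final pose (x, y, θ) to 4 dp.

(3.4312, 5.2424, 3.3514)

step 1: θ'=0.3514 (R=0.7143) → pose (1.6030, 2.4480, 0.3514)
step 2: θ'=1.1014 (R=2.3333) → pose (2.8808, 3.5832, 1.1014)
step 3: θ'=1.6014 (R=-1.0000) → pose (2.7731, 3.1003, 1.6014)
step 4: θ'=0.8514 (R=-1.0000) → pose (3.0204, 3.7898, 0.8514)
step 5: θ'=2.3514 (R=1.1667) → pose (2.9718, 5.3796, 2.3514)
step 6: θ'=3.3514 (R=-0.5000) → pose (3.4312, 5.2424, 3.3514)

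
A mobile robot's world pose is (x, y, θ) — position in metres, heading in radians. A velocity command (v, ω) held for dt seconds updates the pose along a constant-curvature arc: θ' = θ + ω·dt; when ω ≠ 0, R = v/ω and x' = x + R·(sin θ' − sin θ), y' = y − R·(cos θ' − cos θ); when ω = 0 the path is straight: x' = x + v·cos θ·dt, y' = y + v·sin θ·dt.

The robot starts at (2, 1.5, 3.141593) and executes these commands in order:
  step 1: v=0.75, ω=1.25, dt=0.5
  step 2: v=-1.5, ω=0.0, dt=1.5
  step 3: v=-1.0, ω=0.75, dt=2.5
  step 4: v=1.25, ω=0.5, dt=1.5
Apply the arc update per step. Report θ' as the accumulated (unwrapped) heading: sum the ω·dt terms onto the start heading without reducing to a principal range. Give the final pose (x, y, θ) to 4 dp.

step 1: θ'=3.7666 (R=0.6000) → pose (1.6489, 1.3866, 3.7666)
step 2: θ'=3.7666 (straight) → pose (3.4736, 2.7030, 3.7666)
step 3: θ'=5.6416 (R=-1.3333) → pose (3.4914, 4.8525, 5.6416)
step 4: θ'=6.3916 (R=2.5000) → pose (5.2581, 4.3701, 6.3916)

(5.2581, 4.3701, 6.3916)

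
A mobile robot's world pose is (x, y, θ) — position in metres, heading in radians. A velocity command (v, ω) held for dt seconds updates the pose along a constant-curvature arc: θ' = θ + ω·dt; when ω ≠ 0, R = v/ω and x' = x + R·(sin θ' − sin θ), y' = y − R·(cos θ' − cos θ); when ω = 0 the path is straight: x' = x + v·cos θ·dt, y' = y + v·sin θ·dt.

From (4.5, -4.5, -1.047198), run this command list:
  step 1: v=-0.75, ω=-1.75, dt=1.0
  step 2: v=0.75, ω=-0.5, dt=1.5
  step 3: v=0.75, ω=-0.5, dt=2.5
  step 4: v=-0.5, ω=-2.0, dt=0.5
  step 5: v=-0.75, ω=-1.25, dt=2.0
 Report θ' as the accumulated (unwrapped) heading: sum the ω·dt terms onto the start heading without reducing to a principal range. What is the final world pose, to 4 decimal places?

(1.7708, -1.7554, -8.2972)

step 1: θ'=-2.7972 (R=0.4286) → pose (4.7265, -3.8823, -2.7972)
step 2: θ'=-3.5472 (R=-1.5000) → pose (3.6282, -3.8487, -3.5472)
step 3: θ'=-4.7972 (R=-1.5000) → pose (2.7254, -2.3433, -4.7972)
step 4: θ'=-5.7972 (R=0.2500) → pose (2.5931, -2.5432, -5.7972)
step 5: θ'=-8.2972 (R=0.6000) → pose (1.7708, -1.7554, -8.2972)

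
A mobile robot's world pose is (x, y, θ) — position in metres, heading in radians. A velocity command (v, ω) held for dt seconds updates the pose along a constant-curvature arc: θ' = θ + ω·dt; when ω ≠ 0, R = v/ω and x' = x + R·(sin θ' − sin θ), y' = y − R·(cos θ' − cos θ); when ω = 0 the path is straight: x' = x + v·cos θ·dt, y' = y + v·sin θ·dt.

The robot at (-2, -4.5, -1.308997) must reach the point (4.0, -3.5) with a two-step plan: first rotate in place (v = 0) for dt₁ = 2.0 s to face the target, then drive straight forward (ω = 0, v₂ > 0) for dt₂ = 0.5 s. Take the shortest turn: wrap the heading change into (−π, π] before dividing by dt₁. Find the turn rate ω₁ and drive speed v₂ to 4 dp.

heading to target = atan2(-3.5−-4.5, 4−-2) = 0.1651
Δθ = wrap(0.1651 − -1.3090) = 1.4741; ω₁ = Δθ/dt₁ = 0.7371
distance = √((4−-2)² + (-3.5−-4.5)²) = 6.0828; v₂ = distance/dt₂ = 12.1655

ω₁ = 0.7371, v₂ = 12.1655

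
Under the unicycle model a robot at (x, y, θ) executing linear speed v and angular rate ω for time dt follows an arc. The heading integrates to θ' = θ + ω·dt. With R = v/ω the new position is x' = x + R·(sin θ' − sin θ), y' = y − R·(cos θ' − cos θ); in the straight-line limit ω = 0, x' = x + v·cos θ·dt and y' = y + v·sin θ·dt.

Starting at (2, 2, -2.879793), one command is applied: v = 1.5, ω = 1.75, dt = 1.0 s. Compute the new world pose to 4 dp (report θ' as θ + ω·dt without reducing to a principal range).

(1.4467, 0.8062, -1.1298)

θ' = -2.8798 + 1.75·1.0 = -1.1298
R = v/ω = 1.5/1.75 = 0.8571
x' = 2 + 0.8571·(sin -1.1298 − sin -2.8798) = 1.4467
y' = 2 − 0.8571·(cos -1.1298 − cos -2.8798) = 0.8062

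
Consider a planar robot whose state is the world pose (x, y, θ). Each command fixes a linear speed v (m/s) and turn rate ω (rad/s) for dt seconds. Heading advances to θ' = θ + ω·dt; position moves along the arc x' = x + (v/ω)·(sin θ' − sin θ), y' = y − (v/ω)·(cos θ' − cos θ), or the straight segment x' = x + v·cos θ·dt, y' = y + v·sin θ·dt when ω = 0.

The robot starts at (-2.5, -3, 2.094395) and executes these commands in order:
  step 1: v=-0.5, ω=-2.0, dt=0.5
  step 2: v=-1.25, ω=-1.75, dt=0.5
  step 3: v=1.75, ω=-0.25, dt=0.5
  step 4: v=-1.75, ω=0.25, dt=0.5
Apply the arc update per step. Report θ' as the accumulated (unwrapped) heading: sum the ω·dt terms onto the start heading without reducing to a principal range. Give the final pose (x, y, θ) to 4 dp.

(-2.9736, -3.6092, 0.2194)

step 1: θ'=1.0944 (R=0.2500) → pose (-2.4943, -3.2396, 1.0944)
step 2: θ'=0.2194 (R=0.7143) → pose (-2.9736, -3.6092, 0.2194)
step 3: θ'=0.0944 (R=-7.0000) → pose (-2.1099, -3.4726, 0.0944)
step 4: θ'=0.2194 (R=-7.0000) → pose (-2.9736, -3.6092, 0.2194)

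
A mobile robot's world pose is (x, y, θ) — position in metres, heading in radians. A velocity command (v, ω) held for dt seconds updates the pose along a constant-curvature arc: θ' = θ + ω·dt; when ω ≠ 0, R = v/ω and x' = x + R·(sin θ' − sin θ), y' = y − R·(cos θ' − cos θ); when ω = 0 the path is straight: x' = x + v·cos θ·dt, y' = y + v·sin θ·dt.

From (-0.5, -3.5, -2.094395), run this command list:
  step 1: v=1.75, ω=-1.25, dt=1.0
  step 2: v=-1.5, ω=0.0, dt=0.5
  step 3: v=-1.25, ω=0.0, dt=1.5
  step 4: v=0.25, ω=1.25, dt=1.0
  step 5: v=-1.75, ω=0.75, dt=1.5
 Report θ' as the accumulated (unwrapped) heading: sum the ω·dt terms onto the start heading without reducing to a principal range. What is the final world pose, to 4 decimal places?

step 1: θ'=-3.3444 (R=-1.4000) → pose (-1.9944, -4.1713, -3.3444)
step 2: θ'=-3.3444 (straight) → pose (-1.2598, -4.3224, -3.3444)
step 3: θ'=-3.3444 (straight) → pose (0.5768, -4.7000, -3.3444)
step 4: θ'=-2.0944 (R=0.2000) → pose (0.3633, -4.7959, -2.0944)
step 5: θ'=-0.9694 (R=-2.3333) → pose (0.2665, -2.3091, -0.9694)

(0.2665, -2.3091, -0.9694)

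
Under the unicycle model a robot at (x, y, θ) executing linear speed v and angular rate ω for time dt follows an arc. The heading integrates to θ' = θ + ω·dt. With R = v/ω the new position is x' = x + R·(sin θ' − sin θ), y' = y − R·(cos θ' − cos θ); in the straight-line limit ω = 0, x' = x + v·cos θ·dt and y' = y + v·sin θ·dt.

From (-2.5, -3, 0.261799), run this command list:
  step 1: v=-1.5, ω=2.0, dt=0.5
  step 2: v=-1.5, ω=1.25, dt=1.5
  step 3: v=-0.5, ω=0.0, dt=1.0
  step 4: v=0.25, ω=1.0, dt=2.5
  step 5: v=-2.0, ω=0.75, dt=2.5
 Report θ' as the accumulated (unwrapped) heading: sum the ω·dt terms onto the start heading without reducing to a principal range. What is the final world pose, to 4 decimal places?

step 1: θ'=1.2618 (R=-0.7500) → pose (-3.0204, -3.4964, 1.2618)
step 2: θ'=3.1368 (R=-1.2000) → pose (-1.8830, -5.0613, 3.1368)
step 3: θ'=3.1368 (straight) → pose (-1.3830, -5.0637, 3.1368)
step 4: θ'=5.6368 (R=0.2500) → pose (-1.5347, -5.5132, 5.6368)
step 5: θ'=7.5118 (R=-2.6667) → pose (-5.6529, -6.7472, 7.5118)

(-5.6529, -6.7472, 7.5118)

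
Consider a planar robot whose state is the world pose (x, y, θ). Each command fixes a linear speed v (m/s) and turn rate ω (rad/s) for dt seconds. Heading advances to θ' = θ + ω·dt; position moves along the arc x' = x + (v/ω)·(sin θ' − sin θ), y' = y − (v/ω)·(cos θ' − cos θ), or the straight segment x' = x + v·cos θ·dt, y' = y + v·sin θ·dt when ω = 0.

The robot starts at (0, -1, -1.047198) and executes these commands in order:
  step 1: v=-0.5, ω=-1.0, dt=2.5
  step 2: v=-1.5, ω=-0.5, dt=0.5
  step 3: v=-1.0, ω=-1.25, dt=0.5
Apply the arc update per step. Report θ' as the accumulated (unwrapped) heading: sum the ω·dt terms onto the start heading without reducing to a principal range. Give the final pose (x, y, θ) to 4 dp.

step 1: θ'=-3.5472 (R=0.5000) → pose (0.6303, -0.2906, -3.5472)
step 2: θ'=-3.7972 (R=3.0000) → pose (1.2755, -0.6691, -3.7972)
step 3: θ'=-4.4222 (R=0.8000) → pose (1.5543, -1.0744, -4.4222)

(1.5543, -1.0744, -4.4222)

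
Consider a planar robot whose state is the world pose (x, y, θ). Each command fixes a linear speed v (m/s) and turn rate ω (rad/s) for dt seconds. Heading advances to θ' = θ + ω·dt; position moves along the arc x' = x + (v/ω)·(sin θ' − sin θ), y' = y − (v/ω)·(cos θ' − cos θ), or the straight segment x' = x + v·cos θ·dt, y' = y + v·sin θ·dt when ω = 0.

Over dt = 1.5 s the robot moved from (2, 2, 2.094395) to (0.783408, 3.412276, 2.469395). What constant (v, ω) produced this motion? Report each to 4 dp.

v = 1.2500, ω = 0.2500

Δθ = 2.469395 − 2.094395 = 0.375000
ω = Δθ/dt = 0.375000/1.5 = 0.2500
R = −Δy/(cos θ' − cos θ) = 5.0000
v = R·ω = 5.0000·0.2500 = 1.2500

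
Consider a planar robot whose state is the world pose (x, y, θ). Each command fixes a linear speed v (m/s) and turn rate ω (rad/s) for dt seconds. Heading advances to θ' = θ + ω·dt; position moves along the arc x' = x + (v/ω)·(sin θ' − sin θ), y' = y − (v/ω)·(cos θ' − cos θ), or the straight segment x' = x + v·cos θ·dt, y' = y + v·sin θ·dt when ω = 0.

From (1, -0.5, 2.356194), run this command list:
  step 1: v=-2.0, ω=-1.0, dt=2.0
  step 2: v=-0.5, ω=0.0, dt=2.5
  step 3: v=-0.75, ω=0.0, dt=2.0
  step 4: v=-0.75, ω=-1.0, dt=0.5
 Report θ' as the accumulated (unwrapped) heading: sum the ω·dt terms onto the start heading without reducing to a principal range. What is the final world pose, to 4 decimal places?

(-2.6632, -4.7870, -0.1438)

step 1: θ'=0.3562 (R=2.0000) → pose (0.2832, -3.7887, 0.3562)
step 2: θ'=0.3562 (straight) → pose (-0.8883, -4.2246, 0.3562)
step 3: θ'=0.3562 (straight) → pose (-2.2942, -4.7476, 0.3562)
step 4: θ'=-0.1438 (R=0.7500) → pose (-2.6632, -4.7870, -0.1438)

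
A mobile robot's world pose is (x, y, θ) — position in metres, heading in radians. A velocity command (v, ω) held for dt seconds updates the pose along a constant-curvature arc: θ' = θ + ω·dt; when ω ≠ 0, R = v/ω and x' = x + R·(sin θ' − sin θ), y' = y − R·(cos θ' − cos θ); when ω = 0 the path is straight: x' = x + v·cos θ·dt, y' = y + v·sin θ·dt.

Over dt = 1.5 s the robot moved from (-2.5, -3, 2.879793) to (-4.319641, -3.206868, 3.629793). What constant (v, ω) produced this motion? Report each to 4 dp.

Δθ = 3.629793 − 2.879793 = 0.750000
ω = Δθ/dt = 0.750000/1.5 = 0.5000
R = Δx/(sin θ' − sin θ) = 2.5000
v = R·ω = 2.5000·0.5000 = 1.2500

v = 1.2500, ω = 0.5000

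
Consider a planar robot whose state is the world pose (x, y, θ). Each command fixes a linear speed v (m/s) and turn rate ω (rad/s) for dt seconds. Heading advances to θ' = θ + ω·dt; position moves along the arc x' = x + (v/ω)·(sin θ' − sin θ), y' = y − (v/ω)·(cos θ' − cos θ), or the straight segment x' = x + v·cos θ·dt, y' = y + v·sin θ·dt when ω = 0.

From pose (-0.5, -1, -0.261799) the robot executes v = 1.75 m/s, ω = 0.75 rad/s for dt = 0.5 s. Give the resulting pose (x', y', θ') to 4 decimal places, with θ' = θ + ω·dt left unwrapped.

(0.3675, -1.0646, 0.1132)

θ' = -0.2618 + 0.75·0.5 = 0.1132
R = v/ω = 1.75/0.75 = 2.3333
x' = -0.5 + 2.3333·(sin 0.1132 − sin -0.2618) = 0.3675
y' = -1 − 2.3333·(cos 0.1132 − cos -0.2618) = -1.0646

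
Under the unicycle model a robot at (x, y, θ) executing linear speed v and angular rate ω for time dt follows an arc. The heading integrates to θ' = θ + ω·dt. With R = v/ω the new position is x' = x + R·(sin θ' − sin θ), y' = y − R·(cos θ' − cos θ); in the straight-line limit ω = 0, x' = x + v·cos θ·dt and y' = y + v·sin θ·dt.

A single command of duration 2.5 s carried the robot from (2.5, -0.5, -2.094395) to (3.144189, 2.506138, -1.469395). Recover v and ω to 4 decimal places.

Δθ = -1.469395 − -2.094395 = 0.625000
ω = Δθ/dt = 0.625000/2.5 = 0.2500
R = −Δy/(cos θ' − cos θ) = -5.0000
v = R·ω = -5.0000·0.2500 = -1.2500

v = -1.2500, ω = 0.2500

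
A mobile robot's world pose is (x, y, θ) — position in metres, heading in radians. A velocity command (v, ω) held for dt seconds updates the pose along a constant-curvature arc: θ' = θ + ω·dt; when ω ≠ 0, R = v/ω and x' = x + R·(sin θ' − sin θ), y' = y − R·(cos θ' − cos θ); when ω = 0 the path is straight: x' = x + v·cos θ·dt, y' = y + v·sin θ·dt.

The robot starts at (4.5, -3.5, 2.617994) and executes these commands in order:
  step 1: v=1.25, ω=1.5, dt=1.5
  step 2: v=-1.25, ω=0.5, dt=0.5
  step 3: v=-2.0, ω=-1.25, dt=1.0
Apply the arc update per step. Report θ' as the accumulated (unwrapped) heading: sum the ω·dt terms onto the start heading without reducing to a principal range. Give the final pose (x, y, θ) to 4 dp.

(3.4949, -1.9244, 3.8680)

step 1: θ'=4.8680 (R=0.8333) → pose (3.2601, -4.3508, 4.8680)
step 2: θ'=5.1180 (R=-2.5000) → pose (3.0874, -3.7518, 5.1180)
step 3: θ'=3.8680 (R=1.6000) → pose (3.4949, -1.9244, 3.8680)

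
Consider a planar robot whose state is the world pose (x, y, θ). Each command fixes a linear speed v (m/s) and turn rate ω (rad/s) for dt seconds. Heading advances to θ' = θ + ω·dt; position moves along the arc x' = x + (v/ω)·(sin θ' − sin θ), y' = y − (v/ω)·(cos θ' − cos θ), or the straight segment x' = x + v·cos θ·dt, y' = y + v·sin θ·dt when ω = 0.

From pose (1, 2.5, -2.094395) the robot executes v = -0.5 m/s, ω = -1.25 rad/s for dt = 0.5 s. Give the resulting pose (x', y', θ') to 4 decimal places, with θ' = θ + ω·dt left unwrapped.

(1.1825, 2.6649, -2.7194)

θ' = -2.0944 + -1.25·0.5 = -2.7194
R = v/ω = -0.5/-1.25 = 0.4000
x' = 1 + 0.4000·(sin -2.7194 − sin -2.0944) = 1.1825
y' = 2.5 − 0.4000·(cos -2.7194 − cos -2.0944) = 2.6649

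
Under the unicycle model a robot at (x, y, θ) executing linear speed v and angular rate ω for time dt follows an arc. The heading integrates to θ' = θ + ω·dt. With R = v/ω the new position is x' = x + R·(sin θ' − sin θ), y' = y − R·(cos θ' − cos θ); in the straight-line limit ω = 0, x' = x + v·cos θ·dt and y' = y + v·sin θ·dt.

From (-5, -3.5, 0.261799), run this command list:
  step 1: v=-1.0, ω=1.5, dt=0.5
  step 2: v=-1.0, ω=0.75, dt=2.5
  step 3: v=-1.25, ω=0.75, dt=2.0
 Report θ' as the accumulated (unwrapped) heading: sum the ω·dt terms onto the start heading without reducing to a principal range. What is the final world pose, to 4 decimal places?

step 1: θ'=1.0118 (R=-0.6667) → pose (-5.3926, -3.7904, 1.0118)
step 2: θ'=2.8868 (R=-1.3333) → pose (-4.5983, -5.7878, 2.8868)
step 3: θ'=4.3868 (R=-1.6667) → pose (-2.5991, -4.7080, 4.3868)

(-2.5991, -4.7080, 4.3868)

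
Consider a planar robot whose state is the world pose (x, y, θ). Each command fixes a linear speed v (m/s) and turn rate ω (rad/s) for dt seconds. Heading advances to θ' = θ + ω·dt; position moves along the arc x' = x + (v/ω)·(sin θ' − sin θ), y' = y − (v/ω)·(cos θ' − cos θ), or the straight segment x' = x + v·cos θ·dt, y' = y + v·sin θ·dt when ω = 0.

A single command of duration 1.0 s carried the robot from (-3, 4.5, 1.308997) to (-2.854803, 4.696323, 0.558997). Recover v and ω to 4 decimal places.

Δθ = 0.558997 − 1.308997 = -0.750000
ω = Δθ/dt = -0.750000/1.0 = -0.7500
R = −Δy/(cos θ' − cos θ) = -0.3333
v = R·ω = -0.3333·-0.7500 = 0.2500

v = 0.2500, ω = -0.7500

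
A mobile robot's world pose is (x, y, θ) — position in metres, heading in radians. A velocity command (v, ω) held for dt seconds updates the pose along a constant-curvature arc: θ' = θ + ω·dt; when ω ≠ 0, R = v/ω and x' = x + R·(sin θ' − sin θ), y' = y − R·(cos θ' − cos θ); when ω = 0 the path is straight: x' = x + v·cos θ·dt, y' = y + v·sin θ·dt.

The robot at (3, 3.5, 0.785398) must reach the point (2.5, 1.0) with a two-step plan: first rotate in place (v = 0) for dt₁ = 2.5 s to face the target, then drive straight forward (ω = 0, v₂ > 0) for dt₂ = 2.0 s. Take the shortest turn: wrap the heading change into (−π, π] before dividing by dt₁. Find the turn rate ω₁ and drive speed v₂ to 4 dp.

heading to target = atan2(1−3.5, 2.5−3) = -1.7682
Δθ = wrap(-1.7682 − 0.7854) = -2.5536; ω₁ = Δθ/dt₁ = -1.0214
distance = √((2.5−3)² + (1−3.5)²) = 2.5495; v₂ = distance/dt₂ = 1.2748

ω₁ = -1.0214, v₂ = 1.2748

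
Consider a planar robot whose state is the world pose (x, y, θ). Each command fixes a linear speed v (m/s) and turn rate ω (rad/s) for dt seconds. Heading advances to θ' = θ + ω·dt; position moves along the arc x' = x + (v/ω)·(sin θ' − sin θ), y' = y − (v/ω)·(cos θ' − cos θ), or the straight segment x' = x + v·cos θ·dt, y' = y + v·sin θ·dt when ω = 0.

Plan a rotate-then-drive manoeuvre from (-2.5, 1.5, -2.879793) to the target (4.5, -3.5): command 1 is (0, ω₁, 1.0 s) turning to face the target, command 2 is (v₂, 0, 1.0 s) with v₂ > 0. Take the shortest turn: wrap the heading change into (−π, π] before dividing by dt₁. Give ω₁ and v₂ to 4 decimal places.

ω₁ = 2.2595, v₂ = 8.6023

heading to target = atan2(-3.5−1.5, 4.5−-2.5) = -0.6202
Δθ = wrap(-0.6202 − -2.8798) = 2.2595; ω₁ = Δθ/dt₁ = 2.2595
distance = √((4.5−-2.5)² + (-3.5−1.5)²) = 8.6023; v₂ = distance/dt₂ = 8.6023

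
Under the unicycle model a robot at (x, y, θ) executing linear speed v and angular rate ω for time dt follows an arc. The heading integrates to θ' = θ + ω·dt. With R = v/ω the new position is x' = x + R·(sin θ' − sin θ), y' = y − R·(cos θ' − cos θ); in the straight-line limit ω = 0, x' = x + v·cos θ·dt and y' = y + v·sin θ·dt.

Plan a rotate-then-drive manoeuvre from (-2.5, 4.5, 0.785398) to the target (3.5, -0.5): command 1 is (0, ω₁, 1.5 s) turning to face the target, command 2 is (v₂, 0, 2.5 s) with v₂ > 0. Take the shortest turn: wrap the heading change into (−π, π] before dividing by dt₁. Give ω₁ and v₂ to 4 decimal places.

ω₁ = -0.9868, v₂ = 3.1241

heading to target = atan2(-0.5−4.5, 3.5−-2.5) = -0.6947
Δθ = wrap(-0.6947 − 0.7854) = -1.4801; ω₁ = Δθ/dt₁ = -0.9868
distance = √((3.5−-2.5)² + (-0.5−4.5)²) = 7.8102; v₂ = distance/dt₂ = 3.1241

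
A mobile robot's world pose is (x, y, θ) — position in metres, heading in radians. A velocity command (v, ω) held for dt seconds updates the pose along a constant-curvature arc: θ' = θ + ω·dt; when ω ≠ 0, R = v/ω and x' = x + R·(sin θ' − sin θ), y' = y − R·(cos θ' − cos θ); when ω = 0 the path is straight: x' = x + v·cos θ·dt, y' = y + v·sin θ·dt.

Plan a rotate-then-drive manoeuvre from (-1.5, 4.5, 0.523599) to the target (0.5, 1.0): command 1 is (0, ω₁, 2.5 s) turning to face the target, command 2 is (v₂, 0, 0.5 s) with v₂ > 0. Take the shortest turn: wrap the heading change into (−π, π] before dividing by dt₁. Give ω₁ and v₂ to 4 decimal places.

ω₁ = -0.6301, v₂ = 8.0623

heading to target = atan2(1−4.5, 0.5−-1.5) = -1.0517
Δθ = wrap(-1.0517 − 0.5236) = -1.5752; ω₁ = Δθ/dt₁ = -0.6301
distance = √((0.5−-1.5)² + (1−4.5)²) = 4.0311; v₂ = distance/dt₂ = 8.0623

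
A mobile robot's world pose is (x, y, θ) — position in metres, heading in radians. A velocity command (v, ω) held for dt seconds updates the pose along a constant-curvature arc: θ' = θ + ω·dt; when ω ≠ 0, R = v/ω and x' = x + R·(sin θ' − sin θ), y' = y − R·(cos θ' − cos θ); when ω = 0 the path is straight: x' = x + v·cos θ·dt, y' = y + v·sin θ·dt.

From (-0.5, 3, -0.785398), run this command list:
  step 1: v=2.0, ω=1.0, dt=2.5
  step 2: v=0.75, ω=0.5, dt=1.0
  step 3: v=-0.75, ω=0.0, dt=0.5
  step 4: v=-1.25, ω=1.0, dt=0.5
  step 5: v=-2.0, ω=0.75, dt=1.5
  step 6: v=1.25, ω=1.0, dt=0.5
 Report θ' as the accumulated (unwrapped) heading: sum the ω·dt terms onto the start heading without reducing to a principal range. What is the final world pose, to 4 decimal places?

(5.7734, 4.5807, 4.3396)

step 1: θ'=1.7146 (R=2.0000) → pose (2.8936, 4.7008, 1.7146)
step 2: θ'=2.2146 (R=1.5000) → pose (2.6088, 5.3862, 2.2146)
step 3: θ'=2.2146 (straight) → pose (2.8339, 5.0863, 2.2146)
step 4: θ'=2.7146 (R=-1.2500) → pose (3.3160, 4.6988, 2.7146)
step 5: θ'=3.8396 (R=-2.6667) → pose (6.1342, 5.0831, 3.8396)
step 6: θ'=4.3396 (R=1.2500) → pose (5.7734, 4.5807, 4.3396)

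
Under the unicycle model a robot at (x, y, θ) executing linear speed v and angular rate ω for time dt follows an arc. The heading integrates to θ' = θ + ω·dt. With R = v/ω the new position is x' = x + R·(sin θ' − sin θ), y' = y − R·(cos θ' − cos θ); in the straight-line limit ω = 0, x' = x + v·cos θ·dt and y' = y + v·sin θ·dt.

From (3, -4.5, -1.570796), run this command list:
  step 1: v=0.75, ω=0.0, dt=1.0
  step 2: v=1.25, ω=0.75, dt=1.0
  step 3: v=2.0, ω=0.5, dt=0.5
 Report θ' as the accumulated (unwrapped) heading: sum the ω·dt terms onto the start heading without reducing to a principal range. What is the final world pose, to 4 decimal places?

step 1: θ'=-1.5708 (straight) → pose (3.0000, -5.2500, -1.5708)
step 2: θ'=-0.8208 (R=1.6667) → pose (3.4472, -6.3861, -0.8208)
step 3: θ'=-0.5708 (R=4.0000) → pose (4.2127, -7.0254, -0.5708)

(4.2127, -7.0254, -0.5708)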